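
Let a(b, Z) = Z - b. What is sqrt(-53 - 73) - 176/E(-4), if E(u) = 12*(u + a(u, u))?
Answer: 11/3 + 3*I*sqrt(14) ≈ 3.6667 + 11.225*I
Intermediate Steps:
E(u) = 12*u (E(u) = 12*(u + (u - u)) = 12*(u + 0) = 12*u)
sqrt(-53 - 73) - 176/E(-4) = sqrt(-53 - 73) - 176/(12*(-4)) = sqrt(-126) - 176/(-48) = 3*I*sqrt(14) - 176*(-1/48) = 3*I*sqrt(14) + 11/3 = 11/3 + 3*I*sqrt(14)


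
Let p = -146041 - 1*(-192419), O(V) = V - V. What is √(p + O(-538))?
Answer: √46378 ≈ 215.36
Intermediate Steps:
O(V) = 0
p = 46378 (p = -146041 + 192419 = 46378)
√(p + O(-538)) = √(46378 + 0) = √46378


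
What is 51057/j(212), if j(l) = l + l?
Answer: 51057/424 ≈ 120.42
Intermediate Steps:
j(l) = 2*l
51057/j(212) = 51057/((2*212)) = 51057/424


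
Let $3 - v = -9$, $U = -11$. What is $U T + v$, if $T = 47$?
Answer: $-505$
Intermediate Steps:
$v = 12$ ($v = 3 - -9 = 3 + 9 = 12$)
$U T + v = \left(-11\right) 47 + 12 = -517 + 12 = -505$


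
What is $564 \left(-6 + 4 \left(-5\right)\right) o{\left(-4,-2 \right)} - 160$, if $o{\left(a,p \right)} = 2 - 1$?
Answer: $-14824$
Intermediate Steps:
$o{\left(a,p \right)} = 1$
$564 \left(-6 + 4 \left(-5\right)\right) o{\left(-4,-2 \right)} - 160 = 564 \left(-6 + 4 \left(-5\right)\right) 1 - 160 = 564 \left(-6 - 20\right) 1 - 160 = 564 \left(\left(-26\right) 1\right) - 160 = 564 \left(-26\right) - 160 = -14664 - 160 = -14824$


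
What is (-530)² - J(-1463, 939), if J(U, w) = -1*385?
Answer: 281285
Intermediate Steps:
J(U, w) = -385
(-530)² - J(-1463, 939) = (-530)² - 1*(-385) = 280900 + 385 = 281285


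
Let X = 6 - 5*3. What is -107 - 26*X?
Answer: 127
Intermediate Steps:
X = -9 (X = 6 - 15 = -9)
-107 - 26*X = -107 - 26*(-9) = -107 + 234 = 127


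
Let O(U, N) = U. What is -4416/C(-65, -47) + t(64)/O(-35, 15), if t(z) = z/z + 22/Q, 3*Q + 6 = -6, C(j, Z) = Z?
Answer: 309543/3290 ≈ 94.086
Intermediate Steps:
Q = -4 (Q = -2 + (1/3)*(-6) = -2 - 2 = -4)
t(z) = -9/2 (t(z) = z/z + 22/(-4) = 1 + 22*(-1/4) = 1 - 11/2 = -9/2)
-4416/C(-65, -47) + t(64)/O(-35, 15) = -4416/(-47) - 9/2/(-35) = -4416*(-1/47) - 9/2*(-1/35) = 4416/47 + 9/70 = 309543/3290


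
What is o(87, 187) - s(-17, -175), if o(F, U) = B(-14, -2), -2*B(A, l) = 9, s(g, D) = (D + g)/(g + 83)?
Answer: -35/22 ≈ -1.5909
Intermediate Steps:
s(g, D) = (D + g)/(83 + g)
B(A, l) = -9/2 (B(A, l) = -1/2*9 = -9/2)
o(F, U) = -9/2
o(87, 187) - s(-17, -175) = -9/2 - (-175 - 17)/(83 - 17) = -9/2 - (-192)/66 = -9/2 - 1*(-32/11) = -9/2 + 32/11 = -35/22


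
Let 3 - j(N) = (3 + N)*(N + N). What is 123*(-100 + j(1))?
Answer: -12915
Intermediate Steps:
j(N) = 3 - 2*N*(3 + N) (j(N) = 3 - (3 + N)*(N + N) = 3 - (3 + N)*2*N = 3 - 2*N*(3 + N))
123*(-100 + j(1)) = 123*(-100 + (3 - 6*1 - 2*1²)) = 123*(-100 + (3 - 6 - 2*1)) = 123*(-100 + (3 - 6 - 2)) = 123*(-100 - 5) = 123*(-105) = -12915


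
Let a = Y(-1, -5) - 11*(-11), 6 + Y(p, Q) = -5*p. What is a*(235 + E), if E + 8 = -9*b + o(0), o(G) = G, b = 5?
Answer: 21840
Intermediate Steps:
E = -53 (E = -8 + (-9*5 + 0) = -8 + (-45 + 0) = -8 - 45 = -53)
Y(p, Q) = -6 - 5*p
a = 120 (a = (-6 - 5*(-1)) - 11*(-11) = (-6 + 5) + 121 = -1 + 121 = 120)
a*(235 + E) = 120*(235 - 53) = 120*182 = 21840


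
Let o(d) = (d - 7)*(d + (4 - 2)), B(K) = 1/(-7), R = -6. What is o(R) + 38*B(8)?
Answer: 326/7 ≈ 46.571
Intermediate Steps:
B(K) = -1/7
o(d) = (-7 + d)*(2 + d) (o(d) = (-7 + d)*(d + 2) = (-7 + d)*(2 + d))
o(R) + 38*B(8) = (-14 + (-6)**2 - 5*(-6)) + 38*(-1/7) = (-14 + 36 + 30) - 38/7 = 52 - 38/7 = 326/7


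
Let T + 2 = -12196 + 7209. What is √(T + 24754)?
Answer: √19765 ≈ 140.59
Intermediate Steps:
T = -4989 (T = -2 + (-12196 + 7209) = -2 - 4987 = -4989)
√(T + 24754) = √(-4989 + 24754) = √19765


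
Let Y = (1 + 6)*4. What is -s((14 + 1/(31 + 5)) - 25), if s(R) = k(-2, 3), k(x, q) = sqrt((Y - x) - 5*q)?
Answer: -sqrt(15) ≈ -3.8730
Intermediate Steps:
Y = 28 (Y = 7*4 = 28)
k(x, q) = sqrt(28 - x - 5*q) (k(x, q) = sqrt((28 - x) - 5*q) = sqrt(28 - x - 5*q))
s(R) = sqrt(15) (s(R) = sqrt(28 - 1*(-2) - 5*3) = sqrt(28 + 2 - 15) = sqrt(15))
-s((14 + 1/(31 + 5)) - 25) = -sqrt(15)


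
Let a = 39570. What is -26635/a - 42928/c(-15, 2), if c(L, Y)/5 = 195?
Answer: -38325113/857350 ≈ -44.702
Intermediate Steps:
c(L, Y) = 975 (c(L, Y) = 5*195 = 975)
-26635/a - 42928/c(-15, 2) = -26635/39570 - 42928/975 = -26635*1/39570 - 42928*1/975 = -5327/7914 - 42928/975 = -38325113/857350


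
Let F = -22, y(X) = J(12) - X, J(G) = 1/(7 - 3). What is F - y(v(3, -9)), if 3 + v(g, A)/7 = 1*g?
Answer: -89/4 ≈ -22.250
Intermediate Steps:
v(g, A) = -21 + 7*g (v(g, A) = -21 + 7*(1*g) = -21 + 7*g)
J(G) = ¼ (J(G) = 1/4 = ¼)
y(X) = ¼ - X
F - y(v(3, -9)) = -22 - (¼ - (-21 + 7*3)) = -22 - (¼ - (-21 + 21)) = -22 - (¼ - 1*0) = -22 - (¼ + 0) = -22 - 1*¼ = -22 - ¼ = -89/4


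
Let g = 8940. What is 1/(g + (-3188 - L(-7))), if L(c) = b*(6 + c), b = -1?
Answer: 1/5751 ≈ 0.00017388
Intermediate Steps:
L(c) = -6 - c (L(c) = -(6 + c) = -6 - c)
1/(g + (-3188 - L(-7))) = 1/(8940 + (-3188 - (-6 - 1*(-7)))) = 1/(8940 + (-3188 - (-6 + 7))) = 1/(8940 + (-3188 - 1*1)) = 1/(8940 + (-3188 - 1)) = 1/(8940 - 3189) = 1/5751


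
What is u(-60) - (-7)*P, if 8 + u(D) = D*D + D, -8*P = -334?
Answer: 15297/4 ≈ 3824.3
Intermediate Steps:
P = 167/4 (P = -⅛*(-334) = 167/4 ≈ 41.750)
u(D) = -8 + D + D² (u(D) = -8 + (D*D + D) = -8 + (D² + D) = -8 + (D + D²) = -8 + D + D²)
u(-60) - (-7)*P = (-8 - 60 + (-60)²) - (-7)*167/4 = (-8 - 60 + 3600) - 1*(-1169/4) = 3532 + 1169/4 = 15297/4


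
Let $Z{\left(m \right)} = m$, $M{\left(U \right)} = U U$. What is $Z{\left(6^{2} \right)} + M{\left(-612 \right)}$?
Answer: $374580$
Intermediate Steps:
$M{\left(U \right)} = U^{2}$
$Z{\left(6^{2} \right)} + M{\left(-612 \right)} = 6^{2} + \left(-612\right)^{2} = 36 + 374544 = 374580$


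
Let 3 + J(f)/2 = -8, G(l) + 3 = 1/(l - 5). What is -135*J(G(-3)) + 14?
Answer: 2984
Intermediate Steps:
G(l) = -3 + 1/(-5 + l) (G(l) = -3 + 1/(l - 5) = -3 + 1/(-5 + l))
J(f) = -22 (J(f) = -6 + 2*(-8) = -6 - 16 = -22)
-135*J(G(-3)) + 14 = -135*(-22) + 14 = 2970 + 14 = 2984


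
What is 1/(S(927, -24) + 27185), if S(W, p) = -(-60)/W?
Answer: 309/8400185 ≈ 3.6785e-5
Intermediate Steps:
S(W, p) = 60/W
1/(S(927, -24) + 27185) = 1/(60/927 + 27185) = 1/(60*(1/927) + 27185) = 1/(20/309 + 27185) = 1/(8400185/309) = 309/8400185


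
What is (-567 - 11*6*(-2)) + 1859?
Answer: 1424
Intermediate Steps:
(-567 - 11*6*(-2)) + 1859 = (-567 - 66*(-2)) + 1859 = (-567 + 132) + 1859 = -435 + 1859 = 1424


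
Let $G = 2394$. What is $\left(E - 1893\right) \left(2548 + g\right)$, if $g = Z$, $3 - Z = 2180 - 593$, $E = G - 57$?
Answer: $428016$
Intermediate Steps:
$E = 2337$ ($E = 2394 - 57 = 2337$)
$Z = -1584$ ($Z = 3 - \left(2180 - 593\right) = 3 - 1587 = -1584$)
$g = -1584$
$\left(E - 1893\right) \left(2548 + g\right) = \left(2337 - 1893\right) \left(2548 - 1584\right) = 444 \cdot 964 = 428016$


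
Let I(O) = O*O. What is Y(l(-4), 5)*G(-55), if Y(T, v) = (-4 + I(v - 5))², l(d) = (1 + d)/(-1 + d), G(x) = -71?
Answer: -1136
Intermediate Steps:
l(d) = (1 + d)/(-1 + d)
I(O) = O²
Y(T, v) = (-4 + (-5 + v)²)² (Y(T, v) = (-4 + (v - 5)²)² = (-4 + (-5 + v)²)²)
Y(l(-4), 5)*G(-55) = (-4 + (-5 + 5)²)²*(-71) = (-4 + 0²)²*(-71) = (-4 + 0)²*(-71) = (-4)²*(-71) = 16*(-71) = -1136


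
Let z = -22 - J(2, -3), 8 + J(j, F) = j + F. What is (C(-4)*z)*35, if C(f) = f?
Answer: 1820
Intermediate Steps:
J(j, F) = -8 + F + j (J(j, F) = -8 + (j + F) = -8 + (F + j) = -8 + F + j)
z = -13 (z = -22 - (-8 - 3 + 2) = -22 - 1*(-9) = -22 + 9 = -13)
(C(-4)*z)*35 = -4*(-13)*35 = 52*35 = 1820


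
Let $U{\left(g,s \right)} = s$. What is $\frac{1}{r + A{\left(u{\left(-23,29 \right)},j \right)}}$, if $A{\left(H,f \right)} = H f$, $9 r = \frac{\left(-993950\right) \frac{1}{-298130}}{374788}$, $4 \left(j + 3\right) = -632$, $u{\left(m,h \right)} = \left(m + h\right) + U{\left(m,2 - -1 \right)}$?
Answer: $- \frac{100561991796}{145714326013009} \approx -0.00069013$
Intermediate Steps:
$u{\left(m,h \right)} = 3 + h + m$ ($u{\left(m,h \right)} = \left(m + h\right) + \left(2 - -1\right) = \left(h + m\right) + \left(2 + 1\right) = \left(h + m\right) + 3 = 3 + h + m$)
$j = -161$ ($j = -3 + \frac{1}{4} \left(-632\right) = -3 - 158 = -161$)
$r = \frac{99395}{100561991796}$ ($r = \frac{- \frac{993950}{-298130} \cdot \frac{1}{374788}}{9} = \frac{\left(-993950\right) \left(- \frac{1}{298130}\right) \frac{1}{374788}}{9} = \frac{\frac{99395}{29813} \cdot \frac{1}{374788}}{9} = \frac{1}{9} \cdot \frac{99395}{11173554644} = \frac{99395}{100561991796} \approx 9.884 \cdot 10^{-7}$)
$\frac{1}{r + A{\left(u{\left(-23,29 \right)},j \right)}} = \frac{1}{\frac{99395}{100561991796} + \left(3 + 29 - 23\right) \left(-161\right)} = \frac{1}{\frac{99395}{100561991796} + 9 \left(-161\right)} = \frac{1}{\frac{99395}{100561991796} - 1449} = \frac{1}{- \frac{145714326013009}{100561991796}} = - \frac{100561991796}{145714326013009}$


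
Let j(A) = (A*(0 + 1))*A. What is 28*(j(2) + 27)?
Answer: 868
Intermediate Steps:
j(A) = A² (j(A) = (A*1)*A = A*A = A²)
28*(j(2) + 27) = 28*(2² + 27) = 28*(4 + 27) = 28*31 = 868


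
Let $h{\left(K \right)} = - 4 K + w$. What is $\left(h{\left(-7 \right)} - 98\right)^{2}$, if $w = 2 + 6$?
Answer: $3844$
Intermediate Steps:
$w = 8$
$h{\left(K \right)} = 8 - 4 K$ ($h{\left(K \right)} = - 4 K + 8 = 8 - 4 K$)
$\left(h{\left(-7 \right)} - 98\right)^{2} = \left(\left(8 - -28\right) - 98\right)^{2} = \left(\left(8 + 28\right) - 98\right)^{2} = \left(36 - 98\right)^{2} = \left(-62\right)^{2} = 3844$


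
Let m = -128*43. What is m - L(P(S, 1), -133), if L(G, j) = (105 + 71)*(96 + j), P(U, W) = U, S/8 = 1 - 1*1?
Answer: 1008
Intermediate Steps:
S = 0 (S = 8*(1 - 1*1) = 8*(1 - 1) = 8*0 = 0)
L(G, j) = 16896 + 176*j (L(G, j) = 176*(96 + j) = 16896 + 176*j)
m = -5504
m - L(P(S, 1), -133) = -5504 - (16896 + 176*(-133)) = -5504 - (16896 - 23408) = -5504 - 1*(-6512) = -5504 + 6512 = 1008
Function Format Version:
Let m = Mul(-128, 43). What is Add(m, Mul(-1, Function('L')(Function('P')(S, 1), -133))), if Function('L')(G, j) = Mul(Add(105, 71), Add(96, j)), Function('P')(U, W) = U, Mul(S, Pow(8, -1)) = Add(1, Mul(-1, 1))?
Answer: 1008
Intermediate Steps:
S = 0 (S = Mul(8, Add(1, Mul(-1, 1))) = Mul(8, Add(1, -1)) = Mul(8, 0) = 0)
Function('L')(G, j) = Add(16896, Mul(176, j)) (Function('L')(G, j) = Mul(176, Add(96, j)) = Add(16896, Mul(176, j)))
m = -5504
Add(m, Mul(-1, Function('L')(Function('P')(S, 1), -133))) = Add(-5504, Mul(-1, Add(16896, Mul(176, -133)))) = Add(-5504, Mul(-1, Add(16896, -23408))) = Add(-5504, Mul(-1, -6512)) = Add(-5504, 6512) = 1008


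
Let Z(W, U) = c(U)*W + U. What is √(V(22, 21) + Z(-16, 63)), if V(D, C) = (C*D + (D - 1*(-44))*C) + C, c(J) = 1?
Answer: 2*√479 ≈ 43.772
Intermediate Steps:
Z(W, U) = U + W (Z(W, U) = 1*W + U = W + U = U + W)
V(D, C) = C + C*D + C*(44 + D) (V(D, C) = (C*D + (D + 44)*C) + C = (C*D + (44 + D)*C) + C = (C*D + C*(44 + D)) + C = C + C*D + C*(44 + D))
√(V(22, 21) + Z(-16, 63)) = √(21*(45 + 2*22) + (63 - 16)) = √(21*(45 + 44) + 47) = √(21*89 + 47) = √(1869 + 47) = √1916 = 2*√479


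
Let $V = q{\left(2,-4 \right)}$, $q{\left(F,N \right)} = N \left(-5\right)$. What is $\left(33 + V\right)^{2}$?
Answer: $2809$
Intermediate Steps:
$q{\left(F,N \right)} = - 5 N$
$V = 20$ ($V = \left(-5\right) \left(-4\right) = 20$)
$\left(33 + V\right)^{2} = \left(33 + 20\right)^{2} = 53^{2} = 2809$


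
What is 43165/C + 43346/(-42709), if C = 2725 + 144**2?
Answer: 826593479/1001995849 ≈ 0.82495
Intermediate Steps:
C = 23461 (C = 2725 + 20736 = 23461)
43165/C + 43346/(-42709) = 43165/23461 + 43346/(-42709) = 43165*(1/23461) + 43346*(-1/42709) = 43165/23461 - 43346/42709 = 826593479/1001995849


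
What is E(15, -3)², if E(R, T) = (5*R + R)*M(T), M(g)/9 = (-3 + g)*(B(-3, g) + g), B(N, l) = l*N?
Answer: 850305600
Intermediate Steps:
B(N, l) = N*l
M(g) = -18*g*(-3 + g) (M(g) = 9*((-3 + g)*(-3*g + g)) = 9*((-3 + g)*(-2*g)) = 9*(-2*g*(-3 + g)) = -18*g*(-3 + g))
E(R, T) = 108*R*T*(3 - T) (E(R, T) = (5*R + R)*(18*T*(3 - T)) = (6*R)*(18*T*(3 - T)) = 108*R*T*(3 - T))
E(15, -3)² = (108*15*(-3)*(3 - 1*(-3)))² = (108*15*(-3)*(3 + 3))² = (108*15*(-3)*6)² = (-29160)² = 850305600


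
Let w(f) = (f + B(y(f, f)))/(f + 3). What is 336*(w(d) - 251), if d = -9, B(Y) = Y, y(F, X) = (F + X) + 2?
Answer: -82936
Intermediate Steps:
y(F, X) = 2 + F + X
w(f) = (2 + 3*f)/(3 + f) (w(f) = (f + (2 + f + f))/(f + 3) = (f + (2 + 2*f))/(3 + f) = (2 + 3*f)/(3 + f))
336*(w(d) - 251) = 336*((2 + 3*(-9))/(3 - 9) - 251) = 336*((2 - 27)/(-6) - 251) = 336*(-⅙*(-25) - 251) = 336*(25/6 - 251) = 336*(-1481/6) = -82936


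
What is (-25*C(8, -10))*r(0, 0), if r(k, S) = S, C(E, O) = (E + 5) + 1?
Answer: 0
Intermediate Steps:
C(E, O) = 6 + E (C(E, O) = (5 + E) + 1 = 6 + E)
(-25*C(8, -10))*r(0, 0) = -25*(6 + 8)*0 = -25*14*0 = -350*0 = 0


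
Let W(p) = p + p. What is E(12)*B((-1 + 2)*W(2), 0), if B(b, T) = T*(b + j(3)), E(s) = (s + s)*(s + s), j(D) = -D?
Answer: 0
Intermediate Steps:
W(p) = 2*p
E(s) = 4*s² (E(s) = (2*s)*(2*s) = 4*s²)
B(b, T) = T*(-3 + b) (B(b, T) = T*(b - 1*3) = T*(b - 3) = T*(-3 + b))
E(12)*B((-1 + 2)*W(2), 0) = (4*12²)*(0*(-3 + (-1 + 2)*(2*2))) = (4*144)*(0*(-3 + 1*4)) = 576*(0*(-3 + 4)) = 576*(0*1) = 576*0 = 0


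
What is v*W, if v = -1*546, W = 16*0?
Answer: 0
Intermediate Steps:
W = 0
v = -546
v*W = -546*0 = 0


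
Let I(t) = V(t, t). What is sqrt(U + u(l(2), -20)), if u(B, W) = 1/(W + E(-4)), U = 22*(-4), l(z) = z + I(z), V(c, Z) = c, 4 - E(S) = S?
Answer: I*sqrt(3171)/6 ≈ 9.3853*I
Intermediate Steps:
E(S) = 4 - S
I(t) = t
l(z) = 2*z (l(z) = z + z = 2*z)
U = -88
u(B, W) = 1/(8 + W) (u(B, W) = 1/(W + (4 - 1*(-4))) = 1/(W + (4 + 4)) = 1/(W + 8) = 1/(8 + W))
sqrt(U + u(l(2), -20)) = sqrt(-88 + 1/(8 - 20)) = sqrt(-88 + 1/(-12)) = sqrt(-88 - 1/12) = sqrt(-1057/12) = I*sqrt(3171)/6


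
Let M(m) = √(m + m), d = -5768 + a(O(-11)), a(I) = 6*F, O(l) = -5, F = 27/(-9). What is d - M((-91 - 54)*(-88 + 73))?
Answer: -5786 - 5*√174 ≈ -5852.0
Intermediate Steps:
F = -3 (F = 27*(-⅑) = -3)
a(I) = -18 (a(I) = 6*(-3) = -18)
d = -5786 (d = -5768 - 18 = -5786)
M(m) = √2*√m (M(m) = √(2*m) = √2*√m)
d - M((-91 - 54)*(-88 + 73)) = -5786 - √2*√((-91 - 54)*(-88 + 73)) = -5786 - √2*√(-145*(-15)) = -5786 - √2*√2175 = -5786 - √2*5*√87 = -5786 - 5*√174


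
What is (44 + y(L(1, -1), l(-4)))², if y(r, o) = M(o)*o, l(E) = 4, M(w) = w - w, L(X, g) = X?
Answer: 1936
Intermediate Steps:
M(w) = 0
y(r, o) = 0 (y(r, o) = 0*o = 0)
(44 + y(L(1, -1), l(-4)))² = (44 + 0)² = 44² = 1936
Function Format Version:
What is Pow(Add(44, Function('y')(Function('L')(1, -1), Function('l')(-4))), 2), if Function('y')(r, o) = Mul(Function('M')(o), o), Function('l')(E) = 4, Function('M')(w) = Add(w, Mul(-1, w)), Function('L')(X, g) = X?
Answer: 1936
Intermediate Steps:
Function('M')(w) = 0
Function('y')(r, o) = 0 (Function('y')(r, o) = Mul(0, o) = 0)
Pow(Add(44, Function('y')(Function('L')(1, -1), Function('l')(-4))), 2) = Pow(Add(44, 0), 2) = Pow(44, 2) = 1936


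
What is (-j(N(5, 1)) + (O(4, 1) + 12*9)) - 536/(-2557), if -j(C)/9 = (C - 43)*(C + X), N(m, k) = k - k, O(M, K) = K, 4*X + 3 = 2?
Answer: 2106555/10228 ≈ 205.96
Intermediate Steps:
X = -¼ (X = -¾ + (¼)*2 = -¾ + ½ = -¼ ≈ -0.25000)
N(m, k) = 0
j(C) = -9*(-43 + C)*(-¼ + C) (j(C) = -9*(C - 43)*(C - ¼) = -9*(-43 + C)*(-¼ + C))
(-j(N(5, 1)) + (O(4, 1) + 12*9)) - 536/(-2557) = (-(-387/4 - 9*0² + (1557/4)*0) + (1 + 12*9)) - 536/(-2557) = (-(-387/4 - 9*0 + 0) + (1 + 108)) - 536*(-1/2557) = (-(-387/4 + 0 + 0) + 109) + 536/2557 = (-1*(-387/4) + 109) + 536/2557 = (387/4 + 109) + 536/2557 = 823/4 + 536/2557 = 2106555/10228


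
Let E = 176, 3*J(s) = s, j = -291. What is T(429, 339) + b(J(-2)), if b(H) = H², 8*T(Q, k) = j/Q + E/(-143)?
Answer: 163/792 ≈ 0.20581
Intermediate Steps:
J(s) = s/3
T(Q, k) = -2/13 - 291/(8*Q) (T(Q, k) = (-291/Q + 176/(-143))/8 = (-291/Q + 176*(-1/143))/8 = (-291/Q - 16/13)/8 = (-16/13 - 291/Q)/8 = -2/13 - 291/(8*Q))
T(429, 339) + b(J(-2)) = (1/104)*(-3783 - 16*429)/429 + ((⅓)*(-2))² = (1/104)*(1/429)*(-3783 - 6864) + (-⅔)² = (1/104)*(1/429)*(-10647) + 4/9 = -21/88 + 4/9 = 163/792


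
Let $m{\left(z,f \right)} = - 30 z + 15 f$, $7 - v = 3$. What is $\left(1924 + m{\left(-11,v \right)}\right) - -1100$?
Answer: $3414$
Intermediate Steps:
$v = 4$ ($v = 7 - 3 = 4$)
$\left(1924 + m{\left(-11,v \right)}\right) - -1100 = \left(1924 + \left(\left(-30\right) \left(-11\right) + 15 \cdot 4\right)\right) - -1100 = \left(1924 + \left(330 + 60\right)\right) + 1100 = \left(1924 + 390\right) + 1100 = 2314 + 1100 = 3414$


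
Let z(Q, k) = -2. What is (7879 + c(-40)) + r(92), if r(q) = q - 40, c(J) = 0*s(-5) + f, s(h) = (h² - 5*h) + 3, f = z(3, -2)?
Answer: 7929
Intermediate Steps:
f = -2
s(h) = 3 + h² - 5*h
c(J) = -2 (c(J) = 0*(3 + (-5)² - 5*(-5)) - 2 = 0*(3 + 25 + 25) - 2 = 0*53 - 2 = 0 - 2 = -2)
r(q) = -40 + q
(7879 + c(-40)) + r(92) = (7879 - 2) + (-40 + 92) = 7877 + 52 = 7929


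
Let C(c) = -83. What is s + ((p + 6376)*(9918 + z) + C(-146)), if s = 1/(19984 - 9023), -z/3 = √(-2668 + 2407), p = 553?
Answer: 753258981180/10961 - 62361*I*√29 ≈ 6.8722e+7 - 3.3582e+5*I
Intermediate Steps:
z = -9*I*√29 (z = -3*√(-2668 + 2407) = -9*I*√29 ≈ -48.466*I)
s = 1/10961 ≈ 9.1233e-5
s + ((p + 6376)*(9918 + z) + C(-146)) = 1/10961 + ((553 + 6376)*(9918 - 9*I*√29) - 83) = 1/10961 + (6929*(9918 - 9*I*√29) - 83) = 1/10961 + ((68721822 - 62361*I*√29) - 83) = 1/10961 + (68721739 - 62361*I*√29) = 753258981180/10961 - 62361*I*√29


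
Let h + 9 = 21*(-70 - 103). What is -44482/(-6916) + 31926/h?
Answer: -4899731/2099006 ≈ -2.3343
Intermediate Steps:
h = -3642 (h = -9 + 21*(-70 - 103) = -9 + 21*(-173) = -9 - 3633 = -3642)
-44482/(-6916) + 31926/h = -44482/(-6916) + 31926/(-3642) = -44482*(-1/6916) + 31926*(-1/3642) = 22241/3458 - 5321/607 = -4899731/2099006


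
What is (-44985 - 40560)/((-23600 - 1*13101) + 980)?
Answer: 9505/3969 ≈ 2.3948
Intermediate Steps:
(-44985 - 40560)/((-23600 - 1*13101) + 980) = -85545/((-23600 - 13101) + 980) = -85545/(-36701 + 980) = -85545/(-35721) = -85545*(-1/35721) = 9505/3969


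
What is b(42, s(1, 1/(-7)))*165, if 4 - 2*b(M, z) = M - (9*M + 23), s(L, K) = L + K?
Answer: 59895/2 ≈ 29948.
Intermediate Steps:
s(L, K) = K + L
b(M, z) = 27/2 + 4*M (b(M, z) = 2 - (M - (9*M + 23))/2 = 2 - (M - (23 + 9*M))/2 = 2 - (M + (-23 - 9*M))/2 = 2 - (-23 - 8*M)/2 = 2 + (23/2 + 4*M) = 27/2 + 4*M)
b(42, s(1, 1/(-7)))*165 = (27/2 + 4*42)*165 = (27/2 + 168)*165 = (363/2)*165 = 59895/2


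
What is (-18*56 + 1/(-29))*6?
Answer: -175398/29 ≈ -6048.2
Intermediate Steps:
(-18*56 + 1/(-29))*6 = (-1008 - 1/29)*6 = -29233/29*6 = -175398/29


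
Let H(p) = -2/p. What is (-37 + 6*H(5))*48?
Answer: -9456/5 ≈ -1891.2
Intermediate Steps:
(-37 + 6*H(5))*48 = (-37 + 6*(-2/5))*48 = (-37 - 12/5)*48 = -197/5*48 = -9456/5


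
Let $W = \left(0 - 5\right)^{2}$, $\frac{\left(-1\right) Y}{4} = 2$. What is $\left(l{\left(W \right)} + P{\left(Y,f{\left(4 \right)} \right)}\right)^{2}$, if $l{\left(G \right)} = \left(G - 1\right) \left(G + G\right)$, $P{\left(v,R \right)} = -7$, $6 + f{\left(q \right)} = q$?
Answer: $1423249$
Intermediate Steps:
$f{\left(q \right)} = -6 + q$
$Y = -8$ ($Y = \left(-4\right) 2 = -8$)
$W = 25$ ($W = \left(0 - 5\right)^{2} = \left(-5\right)^{2} = 25$)
$l{\left(G \right)} = 2 G \left(-1 + G\right)$ ($l{\left(G \right)} = \left(-1 + G\right) 2 G = 2 G \left(-1 + G\right)$)
$\left(l{\left(W \right)} + P{\left(Y,f{\left(4 \right)} \right)}\right)^{2} = \left(2 \cdot 25 \left(-1 + 25\right) - 7\right)^{2} = \left(2 \cdot 25 \cdot 24 - 7\right)^{2} = \left(1200 - 7\right)^{2} = 1193^{2} = 1423249$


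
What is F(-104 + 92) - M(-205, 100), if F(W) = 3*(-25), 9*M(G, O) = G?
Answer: -470/9 ≈ -52.222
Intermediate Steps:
M(G, O) = G/9
F(W) = -75
F(-104 + 92) - M(-205, 100) = -75 - (-205)/9 = -75 - 1*(-205/9) = -75 + 205/9 = -470/9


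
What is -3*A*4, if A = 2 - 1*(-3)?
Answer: -60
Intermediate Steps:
A = 5 (A = 2 + 3 = 5)
-3*A*4 = -3*5*4 = -15*4 = -60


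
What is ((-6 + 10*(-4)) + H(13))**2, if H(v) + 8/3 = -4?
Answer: 24964/9 ≈ 2773.8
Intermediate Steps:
H(v) = -20/3 (H(v) = -8/3 - 4 = -20/3)
((-6 + 10*(-4)) + H(13))**2 = ((-6 + 10*(-4)) - 20/3)**2 = ((-6 - 40) - 20/3)**2 = (-46 - 20/3)**2 = (-158/3)**2 = 24964/9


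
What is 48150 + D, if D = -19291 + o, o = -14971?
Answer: 13888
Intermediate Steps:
D = -34262 (D = -19291 - 14971 = -34262)
48150 + D = 48150 - 34262 = 13888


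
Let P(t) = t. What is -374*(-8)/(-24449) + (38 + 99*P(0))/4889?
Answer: -13698826/119531161 ≈ -0.11460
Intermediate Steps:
-374*(-8)/(-24449) + (38 + 99*P(0))/4889 = -374*(-8)/(-24449) + (38 + 99*0)/4889 = 2992*(-1/24449) + (38 + 0)*(1/4889) = -2992/24449 + 38*(1/4889) = -2992/24449 + 38/4889 = -13698826/119531161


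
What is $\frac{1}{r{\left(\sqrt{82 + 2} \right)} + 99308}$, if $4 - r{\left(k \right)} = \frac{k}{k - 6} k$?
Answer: $\frac{66201}{6573858430} + \frac{7 \sqrt{21}}{19721575290} \approx 1.0072 \cdot 10^{-5}$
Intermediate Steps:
$r{\left(k \right)} = 4 - \frac{k^{2}}{-6 + k}$ ($r{\left(k \right)} = 4 - \frac{k}{k - 6} k = 4 - \frac{k}{-6 + k} k = 4 - \frac{k^{2}}{-6 + k}$)
$\frac{1}{r{\left(\sqrt{82 + 2} \right)} + 99308} = \frac{1}{\frac{-24 - \left(\sqrt{82 + 2}\right)^{2} + 4 \sqrt{82 + 2}}{-6 + \sqrt{82 + 2}} + 99308} = \frac{1}{\frac{-24 - \left(\sqrt{84}\right)^{2} + 4 \sqrt{84}}{-6 + \sqrt{84}} + 99308} = \frac{1}{\frac{-24 - \left(2 \sqrt{21}\right)^{2} + 4 \cdot 2 \sqrt{21}}{-6 + 2 \sqrt{21}} + 99308} = \frac{1}{\frac{-24 - 84 + 8 \sqrt{21}}{-6 + 2 \sqrt{21}} + 99308} = \frac{1}{\frac{-108 + 8 \sqrt{21}}{-6 + 2 \sqrt{21}} + 99308} = \frac{1}{99308 + \frac{-108 + 8 \sqrt{21}}{-6 + 2 \sqrt{21}}}$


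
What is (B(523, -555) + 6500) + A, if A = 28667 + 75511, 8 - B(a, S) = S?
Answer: 111241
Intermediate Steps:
B(a, S) = 8 - S
A = 104178
(B(523, -555) + 6500) + A = ((8 - 1*(-555)) + 6500) + 104178 = ((8 + 555) + 6500) + 104178 = (563 + 6500) + 104178 = 7063 + 104178 = 111241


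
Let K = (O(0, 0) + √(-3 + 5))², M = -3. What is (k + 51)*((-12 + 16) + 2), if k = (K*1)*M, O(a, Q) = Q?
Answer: 270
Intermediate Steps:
K = 2 (K = (0 + √(-3 + 5))² = (0 + √2)² = (√2)² = 2)
k = -6 (k = (2*1)*(-3) = 2*(-3) = -6)
(k + 51)*((-12 + 16) + 2) = (-6 + 51)*((-12 + 16) + 2) = 45*(4 + 2) = 45*6 = 270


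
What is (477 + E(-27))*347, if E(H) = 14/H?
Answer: 4464155/27 ≈ 1.6534e+5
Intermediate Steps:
(477 + E(-27))*347 = (477 + 14/(-27))*347 = (477 + 14*(-1/27))*347 = (477 - 14/27)*347 = (12865/27)*347 = 4464155/27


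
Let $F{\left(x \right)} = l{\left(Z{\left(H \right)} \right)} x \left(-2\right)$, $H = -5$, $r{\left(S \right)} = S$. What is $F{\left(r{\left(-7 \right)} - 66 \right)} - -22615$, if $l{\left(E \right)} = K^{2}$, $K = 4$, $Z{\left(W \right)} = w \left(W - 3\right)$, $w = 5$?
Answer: $24951$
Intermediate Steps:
$Z{\left(W \right)} = -15 + 5 W$ ($Z{\left(W \right)} = 5 \left(W - 3\right) = 5 \left(-3 + W\right) = -15 + 5 W$)
$l{\left(E \right)} = 16$ ($l{\left(E \right)} = 4^{2} = 16$)
$F{\left(x \right)} = - 32 x$ ($F{\left(x \right)} = 16 x \left(-2\right) = - 32 x$)
$F{\left(r{\left(-7 \right)} - 66 \right)} - -22615 = - 32 \left(-7 - 66\right) - -22615 = - 32 \left(-7 - 66\right) + 22615 = \left(-32\right) \left(-73\right) + 22615 = 2336 + 22615 = 24951$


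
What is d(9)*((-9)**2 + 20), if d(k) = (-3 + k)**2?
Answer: 3636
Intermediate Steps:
d(9)*((-9)**2 + 20) = (-3 + 9)**2*((-9)**2 + 20) = 6**2*(81 + 20) = 36*101 = 3636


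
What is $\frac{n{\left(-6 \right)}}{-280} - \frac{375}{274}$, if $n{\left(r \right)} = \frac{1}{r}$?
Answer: $- \frac{314863}{230160} \approx -1.368$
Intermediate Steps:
$\frac{n{\left(-6 \right)}}{-280} - \frac{375}{274} = \frac{1}{\left(-6\right) \left(-280\right)} - \frac{375}{274} = \left(- \frac{1}{6}\right) \left(- \frac{1}{280}\right) - \frac{375}{274} = \frac{1}{1680} - \frac{375}{274} = - \frac{314863}{230160}$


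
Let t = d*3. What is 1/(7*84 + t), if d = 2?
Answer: 1/594 ≈ 0.0016835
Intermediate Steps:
t = 6 (t = 2*3 = 6)
1/(7*84 + t) = 1/(7*84 + 6) = 1/(588 + 6) = 1/594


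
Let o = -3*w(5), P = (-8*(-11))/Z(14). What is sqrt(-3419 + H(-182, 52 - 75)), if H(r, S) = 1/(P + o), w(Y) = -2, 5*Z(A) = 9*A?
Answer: I*sqrt(1222610402)/598 ≈ 58.471*I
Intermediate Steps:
Z(A) = 9*A/5 (Z(A) = (9*A)/5 = 9*A/5)
P = 220/63 (P = (-8*(-11))/(((9/5)*14)) = 88/(126/5) = 88*(5/126) = 220/63 ≈ 3.4921)
o = 6 (o = -3*(-2) = 6)
H(r, S) = 63/598 (H(r, S) = 1/(220/63 + 6) = 1/(598/63) = 63/598)
sqrt(-3419 + H(-182, 52 - 75)) = sqrt(-3419 + 63/598) = sqrt(-2044499/598) = I*sqrt(1222610402)/598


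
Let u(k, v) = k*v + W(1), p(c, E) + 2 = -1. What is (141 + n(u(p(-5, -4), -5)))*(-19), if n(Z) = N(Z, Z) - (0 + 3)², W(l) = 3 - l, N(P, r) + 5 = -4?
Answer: -2337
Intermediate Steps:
N(P, r) = -9 (N(P, r) = -5 - 4 = -9)
p(c, E) = -3 (p(c, E) = -2 - 1 = -3)
u(k, v) = 2 + k*v (u(k, v) = k*v + (3 - 1*1) = k*v + (3 - 1) = k*v + 2 = 2 + k*v)
n(Z) = -18 (n(Z) = -9 - (0 + 3)² = -9 - 1*3² = -9 - 1*9 = -9 - 9 = -18)
(141 + n(u(p(-5, -4), -5)))*(-19) = (141 - 18)*(-19) = 123*(-19) = -2337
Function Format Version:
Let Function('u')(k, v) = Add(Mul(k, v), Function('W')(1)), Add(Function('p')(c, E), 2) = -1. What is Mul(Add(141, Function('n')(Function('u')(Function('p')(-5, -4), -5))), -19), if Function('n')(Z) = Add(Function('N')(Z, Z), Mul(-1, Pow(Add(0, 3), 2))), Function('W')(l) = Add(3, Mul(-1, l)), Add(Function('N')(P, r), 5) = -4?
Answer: -2337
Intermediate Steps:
Function('N')(P, r) = -9 (Function('N')(P, r) = Add(-5, -4) = -9)
Function('p')(c, E) = -3 (Function('p')(c, E) = Add(-2, -1) = -3)
Function('u')(k, v) = Add(2, Mul(k, v)) (Function('u')(k, v) = Add(Mul(k, v), Add(3, Mul(-1, 1))) = Add(Mul(k, v), Add(3, -1)) = Add(Mul(k, v), 2) = Add(2, Mul(k, v)))
Function('n')(Z) = -18 (Function('n')(Z) = Add(-9, Mul(-1, Pow(Add(0, 3), 2))) = Add(-9, Mul(-1, Pow(3, 2))) = Add(-9, Mul(-1, 9)) = Add(-9, -9) = -18)
Mul(Add(141, Function('n')(Function('u')(Function('p')(-5, -4), -5))), -19) = Mul(Add(141, -18), -19) = Mul(123, -19) = -2337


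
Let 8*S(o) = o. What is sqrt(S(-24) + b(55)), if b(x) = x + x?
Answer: sqrt(107) ≈ 10.344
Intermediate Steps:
b(x) = 2*x
S(o) = o/8
sqrt(S(-24) + b(55)) = sqrt((1/8)*(-24) + 2*55) = sqrt(-3 + 110) = sqrt(107)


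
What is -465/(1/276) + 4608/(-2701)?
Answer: -346650948/2701 ≈ -1.2834e+5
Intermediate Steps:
-465/(1/276) + 4608/(-2701) = -465/1/276 + 4608*(-1/2701) = -465*276 - 4608/2701 = -128340 - 4608/2701 = -346650948/2701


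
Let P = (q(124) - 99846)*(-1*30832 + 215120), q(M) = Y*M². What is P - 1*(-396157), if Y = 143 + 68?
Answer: 579492169277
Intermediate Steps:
Y = 211
q(M) = 211*M²
P = 579491773120 (P = (211*124² - 99846)*(-1*30832 + 215120) = (211*15376 - 99846)*(-30832 + 215120) = (3244336 - 99846)*184288 = 3144490*184288 = 579491773120)
P - 1*(-396157) = 579491773120 - 1*(-396157) = 579491773120 + 396157 = 579492169277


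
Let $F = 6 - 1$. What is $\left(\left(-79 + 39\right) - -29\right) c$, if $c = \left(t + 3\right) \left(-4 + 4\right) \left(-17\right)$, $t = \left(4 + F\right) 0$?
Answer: $0$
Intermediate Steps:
$F = 5$
$t = 0$ ($t = \left(4 + 5\right) 0 = 9 \cdot 0 = 0$)
$c = 0$ ($c = \left(0 + 3\right) \left(-4 + 4\right) \left(-17\right) = 3 \cdot 0 \left(-17\right) = 0 \left(-17\right) = 0$)
$\left(\left(-79 + 39\right) - -29\right) c = \left(\left(-79 + 39\right) - -29\right) 0 = \left(-40 + 29\right) 0 = \left(-11\right) 0 = 0$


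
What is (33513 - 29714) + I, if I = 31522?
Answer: 35321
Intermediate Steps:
(33513 - 29714) + I = (33513 - 29714) + 31522 = 3799 + 31522 = 35321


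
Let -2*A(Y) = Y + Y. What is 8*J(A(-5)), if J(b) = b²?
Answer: 200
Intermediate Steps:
A(Y) = -Y (A(Y) = -(Y + Y)/2 = -Y)
8*J(A(-5)) = 8*(-1*(-5))² = 8*5² = 8*25 = 200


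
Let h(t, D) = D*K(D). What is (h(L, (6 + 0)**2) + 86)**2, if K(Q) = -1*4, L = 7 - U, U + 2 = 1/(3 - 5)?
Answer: 3364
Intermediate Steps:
U = -5/2 (U = -2 + 1/(3 - 5) = -2 + 1/(-2) = -2 - 1/2 = -5/2 ≈ -2.5000)
L = 19/2 (L = 7 - 1*(-5/2) = 7 + 5/2 = 19/2 ≈ 9.5000)
K(Q) = -4
h(t, D) = -4*D (h(t, D) = D*(-4) = -4*D)
(h(L, (6 + 0)**2) + 86)**2 = (-4*(6 + 0)**2 + 86)**2 = (-4*6**2 + 86)**2 = (-4*36 + 86)**2 = (-144 + 86)**2 = (-58)**2 = 3364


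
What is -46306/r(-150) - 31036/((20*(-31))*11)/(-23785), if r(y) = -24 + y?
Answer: 938932773992/3528147975 ≈ 266.13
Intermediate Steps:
-46306/r(-150) - 31036/((20*(-31))*11)/(-23785) = -46306/(-24 - 150) - 31036/((20*(-31))*11)/(-23785) = -46306/(-174) - 31036/((-620*11))*(-1/23785) = -46306*(-1/174) - 31036/(-6820)*(-1/23785) = 23153/87 - 31036*(-1/6820)*(-1/23785) = 23153/87 + (7759/1705)*(-1/23785) = 23153/87 - 7759/40553425 = 938932773992/3528147975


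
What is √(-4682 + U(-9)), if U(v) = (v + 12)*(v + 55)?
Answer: 8*I*√71 ≈ 67.409*I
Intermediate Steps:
U(v) = (12 + v)*(55 + v)
√(-4682 + U(-9)) = √(-4682 + (660 + (-9)² + 67*(-9))) = √(-4682 + (660 + 81 - 603)) = √(-4682 + 138) = √(-4544) = 8*I*√71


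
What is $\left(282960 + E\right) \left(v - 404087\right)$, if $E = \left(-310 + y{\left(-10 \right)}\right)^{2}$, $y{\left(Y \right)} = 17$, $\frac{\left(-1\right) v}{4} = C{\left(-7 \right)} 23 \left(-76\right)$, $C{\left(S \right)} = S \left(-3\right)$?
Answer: $-94877959295$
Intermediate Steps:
$C{\left(S \right)} = - 3 S$
$v = 146832$ ($v = - 4 \left(-3\right) \left(-7\right) 23 \left(-76\right) = - 4 \cdot 21 \cdot 23 \left(-76\right) = - 4 \cdot 483 \left(-76\right) = \left(-4\right) \left(-36708\right) = 146832$)
$E = 85849$ ($E = \left(-310 + 17\right)^{2} = \left(-293\right)^{2} = 85849$)
$\left(282960 + E\right) \left(v - 404087\right) = \left(282960 + 85849\right) \left(146832 - 404087\right) = 368809 \left(-257255\right) = -94877959295$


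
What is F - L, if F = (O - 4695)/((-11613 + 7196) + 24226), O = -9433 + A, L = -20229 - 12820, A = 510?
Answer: 654654023/19809 ≈ 33048.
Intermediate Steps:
L = -33049
O = -8923 (O = -9433 + 510 = -8923)
F = -13618/19809 (F = (-8923 - 4695)/((-11613 + 7196) + 24226) = -13618/(-4417 + 24226) = -13618/19809 ≈ -0.68747)
F - L = -13618/19809 - 1*(-33049) = -13618/19809 + 33049 = 654654023/19809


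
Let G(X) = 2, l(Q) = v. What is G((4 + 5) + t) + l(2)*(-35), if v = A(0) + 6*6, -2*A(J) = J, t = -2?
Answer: -1258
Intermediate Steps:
A(J) = -J/2
v = 36 (v = -1/2*0 + 6*6 = 0 + 36 = 36)
l(Q) = 36
G((4 + 5) + t) + l(2)*(-35) = 2 + 36*(-35) = 2 - 1260 = -1258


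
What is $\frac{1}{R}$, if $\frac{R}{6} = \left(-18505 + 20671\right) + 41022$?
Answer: $\frac{1}{259128} \approx 3.8591 \cdot 10^{-6}$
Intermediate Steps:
$R = 259128$ ($R = 6 \left(\left(-18505 + 20671\right) + 41022\right) = 6 \left(2166 + 41022\right) = 6 \cdot 43188 = 259128$)
$\frac{1}{R} = \frac{1}{259128}$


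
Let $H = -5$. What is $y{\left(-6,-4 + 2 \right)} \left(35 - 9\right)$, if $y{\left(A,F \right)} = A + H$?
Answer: $-286$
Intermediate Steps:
$y{\left(A,F \right)} = -5 + A$ ($y{\left(A,F \right)} = A - 5 = -5 + A$)
$y{\left(-6,-4 + 2 \right)} \left(35 - 9\right) = \left(-5 - 6\right) \left(35 - 9\right) = \left(-11\right) 26 = -286$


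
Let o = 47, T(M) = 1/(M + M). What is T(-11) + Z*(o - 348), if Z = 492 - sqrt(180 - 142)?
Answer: -3258025/22 + 301*sqrt(38) ≈ -1.4624e+5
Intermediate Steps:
T(M) = 1/(2*M)
Z = 492 - sqrt(38) ≈ 485.84
T(-11) + Z*(o - 348) = (1/2)/(-11) + (492 - sqrt(38))*(47 - 348) = (1/2)*(-1/11) + (492 - sqrt(38))*(-301) = -1/22 + (-148092 + 301*sqrt(38)) = -3258025/22 + 301*sqrt(38)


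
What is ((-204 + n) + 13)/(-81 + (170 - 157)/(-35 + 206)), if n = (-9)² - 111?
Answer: 2223/814 ≈ 2.7310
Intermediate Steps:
n = -30 (n = 81 - 111 = -30)
((-204 + n) + 13)/(-81 + (170 - 157)/(-35 + 206)) = ((-204 - 30) + 13)/(-81 + (170 - 157)/(-35 + 206)) = (-234 + 13)/(-81 + 13/171) = -221/(-81 + 13*(1/171)) = -221/(-81 + 13/171) = -221/(-13838/171) = -221*(-171/13838) = 2223/814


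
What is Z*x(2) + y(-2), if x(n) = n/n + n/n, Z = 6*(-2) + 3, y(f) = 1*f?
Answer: -20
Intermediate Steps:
y(f) = f
Z = -9 (Z = -12 + 3 = -9)
x(n) = 2 (x(n) = 1 + 1 = 2)
Z*x(2) + y(-2) = -9*2 - 2 = -18 - 2 = -20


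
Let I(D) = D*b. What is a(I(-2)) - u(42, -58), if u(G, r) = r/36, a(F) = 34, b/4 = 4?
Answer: 641/18 ≈ 35.611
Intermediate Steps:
b = 16 (b = 4*4 = 16)
I(D) = 16*D (I(D) = D*16 = 16*D)
u(G, r) = r/36 (u(G, r) = r*(1/36) = r/36)
a(I(-2)) - u(42, -58) = 34 - (-58)/36 = 34 - 1*(-29/18) = 34 + 29/18 = 641/18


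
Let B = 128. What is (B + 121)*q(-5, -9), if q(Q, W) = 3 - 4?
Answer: -249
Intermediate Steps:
q(Q, W) = -1
(B + 121)*q(-5, -9) = (128 + 121)*(-1) = 249*(-1) = -249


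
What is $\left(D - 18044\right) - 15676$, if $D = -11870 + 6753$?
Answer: $-38837$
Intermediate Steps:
$D = -5117$
$\left(D - 18044\right) - 15676 = \left(-5117 - 18044\right) - 15676 = -23161 - 15676 = -38837$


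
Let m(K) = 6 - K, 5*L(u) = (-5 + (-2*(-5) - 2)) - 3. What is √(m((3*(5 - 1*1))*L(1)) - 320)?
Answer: I*√314 ≈ 17.72*I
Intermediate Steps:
L(u) = 0 (L(u) = ((-5 + (-2*(-5) - 2)) - 3)/5 = ((-5 + (10 - 2)) - 3)/5 = ((-5 + 8) - 3)/5 = (3 - 3)/5 = (⅕)*0 = 0)
√(m((3*(5 - 1*1))*L(1)) - 320) = √((6 - 3*(5 - 1*1)*0) - 320) = √((6 - 3*(5 - 1)*0) - 320) = √((6 - 3*4*0) - 320) = √((6 - 12*0) - 320) = √((6 - 1*0) - 320) = √((6 + 0) - 320) = √(6 - 320) = √(-314) = I*√314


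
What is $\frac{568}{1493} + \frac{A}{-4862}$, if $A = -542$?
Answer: $\frac{1785411}{3629483} \approx 0.49192$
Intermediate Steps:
$\frac{568}{1493} + \frac{A}{-4862} = \frac{568}{1493} - \frac{542}{-4862} = 568 \cdot \frac{1}{1493} - - \frac{271}{2431} = \frac{568}{1493} + \frac{271}{2431} = \frac{1785411}{3629483}$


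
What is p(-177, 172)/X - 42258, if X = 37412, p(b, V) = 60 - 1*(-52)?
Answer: -395239046/9353 ≈ -42258.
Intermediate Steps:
p(b, V) = 112 (p(b, V) = 60 + 52 = 112)
p(-177, 172)/X - 42258 = 112/37412 - 42258 = 112*(1/37412) - 42258 = 28/9353 - 42258 = -395239046/9353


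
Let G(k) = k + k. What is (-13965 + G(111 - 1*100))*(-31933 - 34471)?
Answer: 925870972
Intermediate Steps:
G(k) = 2*k
(-13965 + G(111 - 1*100))*(-31933 - 34471) = (-13965 + 2*(111 - 1*100))*(-31933 - 34471) = (-13965 + 2*(111 - 100))*(-66404) = (-13965 + 2*11)*(-66404) = (-13965 + 22)*(-66404) = -13943*(-66404) = 925870972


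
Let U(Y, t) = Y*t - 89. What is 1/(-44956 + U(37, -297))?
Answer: -1/56034 ≈ -1.7846e-5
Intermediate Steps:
U(Y, t) = -89 + Y*t
1/(-44956 + U(37, -297)) = 1/(-44956 + (-89 + 37*(-297))) = 1/(-44956 + (-89 - 10989)) = 1/(-44956 - 11078) = 1/(-56034) = -1/56034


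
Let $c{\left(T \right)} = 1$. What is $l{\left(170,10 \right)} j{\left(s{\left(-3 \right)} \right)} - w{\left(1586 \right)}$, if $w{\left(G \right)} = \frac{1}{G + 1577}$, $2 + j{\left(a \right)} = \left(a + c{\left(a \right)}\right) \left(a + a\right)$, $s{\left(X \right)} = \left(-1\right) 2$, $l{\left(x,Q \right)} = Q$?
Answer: $\frac{63259}{3163} \approx 20.0$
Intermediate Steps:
$s{\left(X \right)} = -2$
$j{\left(a \right)} = -2 + 2 a \left(1 + a\right)$ ($j{\left(a \right)} = -2 + \left(a + 1\right) \left(a + a\right) = -2 + \left(1 + a\right) 2 a = -2 + 2 a \left(1 + a\right)$)
$w{\left(G \right)} = \frac{1}{1577 + G}$
$l{\left(170,10 \right)} j{\left(s{\left(-3 \right)} \right)} - w{\left(1586 \right)} = 10 \left(-2 + 2 \left(-2\right) + 2 \left(-2\right)^{2}\right) - \frac{1}{1577 + 1586} = 10 \left(-2 - 4 + 2 \cdot 4\right) - \frac{1}{3163} = 10 \left(-2 - 4 + 8\right) - \frac{1}{3163} = 10 \cdot 2 - \frac{1}{3163} = 20 - \frac{1}{3163} = \frac{63259}{3163}$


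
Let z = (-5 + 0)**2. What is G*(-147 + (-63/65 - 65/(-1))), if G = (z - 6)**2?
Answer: -1946873/65 ≈ -29952.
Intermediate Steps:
z = 25 (z = (-5)**2 = 25)
G = 361 (G = (25 - 6)**2 = 19**2 = 361)
G*(-147 + (-63/65 - 65/(-1))) = 361*(-147 + (-63/65 - 65/(-1))) = 361*(-147 + (-63*1/65 - 65*(-1))) = 361*(-147 + (-63/65 + 65)) = 361*(-147 + 4162/65) = 361*(-5393/65) = -1946873/65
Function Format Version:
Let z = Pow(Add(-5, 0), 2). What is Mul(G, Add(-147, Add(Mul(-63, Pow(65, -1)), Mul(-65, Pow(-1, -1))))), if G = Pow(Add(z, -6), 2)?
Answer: Rational(-1946873, 65) ≈ -29952.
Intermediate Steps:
z = 25 (z = Pow(-5, 2) = 25)
G = 361 (G = Pow(Add(25, -6), 2) = Pow(19, 2) = 361)
Mul(G, Add(-147, Add(Mul(-63, Pow(65, -1)), Mul(-65, Pow(-1, -1))))) = Mul(361, Add(-147, Add(Mul(-63, Pow(65, -1)), Mul(-65, Pow(-1, -1))))) = Mul(361, Add(-147, Add(Mul(-63, Rational(1, 65)), Mul(-65, -1)))) = Mul(361, Add(-147, Add(Rational(-63, 65), 65))) = Mul(361, Add(-147, Rational(4162, 65))) = Mul(361, Rational(-5393, 65)) = Rational(-1946873, 65)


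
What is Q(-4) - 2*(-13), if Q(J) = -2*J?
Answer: 34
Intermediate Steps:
Q(-4) - 2*(-13) = -2*(-4) - 2*(-13) = 8 + 26 = 34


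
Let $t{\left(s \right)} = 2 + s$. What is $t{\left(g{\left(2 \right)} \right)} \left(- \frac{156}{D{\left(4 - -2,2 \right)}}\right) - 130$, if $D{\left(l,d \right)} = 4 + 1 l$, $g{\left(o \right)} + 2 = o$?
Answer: $- \frac{806}{5} \approx -161.2$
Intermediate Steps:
$g{\left(o \right)} = -2 + o$
$D{\left(l,d \right)} = 4 + l$
$t{\left(g{\left(2 \right)} \right)} \left(- \frac{156}{D{\left(4 - -2,2 \right)}}\right) - 130 = \left(2 + \left(-2 + 2\right)\right) \left(- \frac{156}{4 + \left(4 - -2\right)}\right) - 130 = \left(2 + 0\right) \left(- \frac{156}{4 + \left(4 + 2\right)}\right) - 130 = 2 \left(- \frac{156}{4 + 6}\right) - 130 = 2 \left(- \frac{156}{10}\right) - 130 = 2 \left(\left(-156\right) \frac{1}{10}\right) - 130 = 2 \left(- \frac{78}{5}\right) - 130 = - \frac{156}{5} - 130 = - \frac{806}{5}$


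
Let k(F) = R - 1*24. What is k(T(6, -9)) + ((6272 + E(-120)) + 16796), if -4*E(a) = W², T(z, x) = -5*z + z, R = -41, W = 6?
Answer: 22994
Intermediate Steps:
T(z, x) = -4*z
E(a) = -9 (E(a) = -¼*6² = -¼*36 = -9)
k(F) = -65 (k(F) = -41 - 1*24 = -41 - 24 = -65)
k(T(6, -9)) + ((6272 + E(-120)) + 16796) = -65 + ((6272 - 9) + 16796) = -65 + (6263 + 16796) = -65 + 23059 = 22994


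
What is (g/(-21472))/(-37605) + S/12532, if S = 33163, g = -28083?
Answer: 678455043/256385440 ≈ 2.6462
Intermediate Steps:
(g/(-21472))/(-37605) + S/12532 = -28083/(-21472)/(-37605) + 33163/12532 = -28083*(-1/21472)*(-1/37605) + 33163*(1/12532) = (2553/1952)*(-1/37605) + 2551/964 = -37/1063840 + 2551/964 = 678455043/256385440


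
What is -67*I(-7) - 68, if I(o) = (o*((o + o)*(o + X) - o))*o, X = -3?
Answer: -482669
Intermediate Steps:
I(o) = o²*(-o + 2*o*(-3 + o)) (I(o) = (o*((o + o)*(o - 3) - o))*o = (o*((2*o)*(-3 + o) - o))*o = (o*(2*o*(-3 + o) - o))*o = (o*(-o + 2*o*(-3 + o)))*o = o²*(-o + 2*o*(-3 + o)))
-67*I(-7) - 68 = -67*(-7)³*(-7 + 2*(-7)) - 68 = -(-22981)*(-7 - 14) - 68 = -(-22981)*(-21) - 68 = -67*7203 - 68 = -482601 - 68 = -482669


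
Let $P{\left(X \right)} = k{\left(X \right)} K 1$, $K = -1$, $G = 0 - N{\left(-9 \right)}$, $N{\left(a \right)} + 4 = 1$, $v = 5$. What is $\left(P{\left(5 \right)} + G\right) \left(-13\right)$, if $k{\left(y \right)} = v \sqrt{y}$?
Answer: $-39 + 65 \sqrt{5} \approx 106.34$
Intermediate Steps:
$N{\left(a \right)} = -3$ ($N{\left(a \right)} = -4 + 1 = -3$)
$G = 3$ ($G = 0 - -3 = 0 + 3 = 3$)
$k{\left(y \right)} = 5 \sqrt{y}$
$P{\left(X \right)} = - 5 \sqrt{X}$ ($P{\left(X \right)} = 5 \sqrt{X} \left(-1\right) 1 = - 5 \sqrt{X} 1 = - 5 \sqrt{X}$)
$\left(P{\left(5 \right)} + G\right) \left(-13\right) = \left(- 5 \sqrt{5} + 3\right) \left(-13\right) = \left(3 - 5 \sqrt{5}\right) \left(-13\right) = -39 + 65 \sqrt{5}$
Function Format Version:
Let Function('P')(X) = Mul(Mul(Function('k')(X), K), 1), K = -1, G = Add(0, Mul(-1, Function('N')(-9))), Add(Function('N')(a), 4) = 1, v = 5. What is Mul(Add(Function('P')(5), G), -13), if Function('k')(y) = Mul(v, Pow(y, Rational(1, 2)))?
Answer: Add(-39, Mul(65, Pow(5, Rational(1, 2)))) ≈ 106.34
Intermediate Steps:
Function('N')(a) = -3 (Function('N')(a) = Add(-4, 1) = -3)
G = 3 (G = Add(0, Mul(-1, -3)) = Add(0, 3) = 3)
Function('k')(y) = Mul(5, Pow(y, Rational(1, 2)))
Function('P')(X) = Mul(-5, Pow(X, Rational(1, 2))) (Function('P')(X) = Mul(Mul(Mul(5, Pow(X, Rational(1, 2))), -1), 1) = Mul(Mul(-5, Pow(X, Rational(1, 2))), 1) = Mul(-5, Pow(X, Rational(1, 2))))
Mul(Add(Function('P')(5), G), -13) = Mul(Add(Mul(-5, Pow(5, Rational(1, 2))), 3), -13) = Mul(Add(3, Mul(-5, Pow(5, Rational(1, 2)))), -13) = Add(-39, Mul(65, Pow(5, Rational(1, 2))))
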